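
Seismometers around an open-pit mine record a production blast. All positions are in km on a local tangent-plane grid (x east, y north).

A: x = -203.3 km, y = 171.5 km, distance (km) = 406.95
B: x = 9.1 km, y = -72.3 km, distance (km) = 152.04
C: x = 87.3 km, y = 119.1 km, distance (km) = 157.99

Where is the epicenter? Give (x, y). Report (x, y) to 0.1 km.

x ≈ 153.4 km, y ≈ -24.4 km

Circle about each station: (x + 203.3)² + (y − 171.5)² = 406.95²; (x − 9.1)² + (y + 72.3)² = 152.04²; (x − 87.3)² + (y − 119.1)² = 157.99².
Subtracting pairs of circle equations eliminates x²+y² and gives linear equations (the radical axes):
424.8 x − 487.6 y = 77059.10
581.2 x − 104.8 y = 91710.42
Solving the 2×2 system: x ≈ 153.4, y ≈ -24.4 km.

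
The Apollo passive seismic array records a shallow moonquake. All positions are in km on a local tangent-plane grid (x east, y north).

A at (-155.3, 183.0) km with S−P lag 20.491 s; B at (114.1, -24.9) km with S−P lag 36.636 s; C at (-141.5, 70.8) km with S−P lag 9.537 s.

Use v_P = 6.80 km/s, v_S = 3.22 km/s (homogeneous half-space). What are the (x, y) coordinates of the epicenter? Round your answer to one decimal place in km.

Distance from S−P lag: d = Δt · v_P v_S / (v_P − v_S) = Δt · (6.80·3.22)/(6.80−3.22) ≈ 6.1162·Δt.
So d_A = 125.33, d_B = 224.07, d_C = 58.33 km.
Circle about each station: (x + 155.3)² + (y − 183.0)² = 125.33²; (x − 114.1)² + (y + 24.9)² = 224.07²; (x + 141.5)² + (y − 70.8)² = 58.33².
Subtracting pairs of circle equations eliminates x²+y² and gives linear equations (the radical axes):
538.8 x − 415.8 y = -78468.03
27.6 x − 224.4 y = -20266.98
Solving the 2×2 system: x ≈ -83.9, y ≈ 80.0 km.
Check against A (with the unrounded x, y): √((x + 155.3)²+(y − 183.0)²) = 125.33 ≈ 125.33 km. ✓

(-83.9, 80.0)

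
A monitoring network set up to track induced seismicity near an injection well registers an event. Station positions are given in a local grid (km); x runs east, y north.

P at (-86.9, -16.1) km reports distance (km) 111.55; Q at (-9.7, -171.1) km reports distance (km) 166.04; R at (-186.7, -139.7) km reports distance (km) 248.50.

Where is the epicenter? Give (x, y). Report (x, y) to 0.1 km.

24.4 km east, -8.6 km north

Circle about each station: (x + 86.9)² + (y + 16.1)² = 111.55²; (x + 9.7)² + (y + 171.1)² = 166.04²; (x + 186.7)² + (y + 139.7)² = 248.50².
Subtracting the P equation from the Q and R equations removes the quadratic terms:
154.4 x − 310.0 y = 6432.60
-199.6 x − 247.2 y = -2746.69
Solving the 2×2 system: x ≈ 24.4, y ≈ -8.6 km.
Check against P (with the unrounded x, y): √((x + 86.9)²+(y + 16.1)²) = 111.56 ≈ 111.55 km. ✓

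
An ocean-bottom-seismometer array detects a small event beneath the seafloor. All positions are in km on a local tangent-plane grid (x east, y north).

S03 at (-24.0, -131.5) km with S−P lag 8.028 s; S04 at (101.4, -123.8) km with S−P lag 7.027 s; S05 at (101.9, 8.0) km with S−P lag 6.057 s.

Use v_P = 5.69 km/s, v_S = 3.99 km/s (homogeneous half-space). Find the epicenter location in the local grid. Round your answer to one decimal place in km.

x ≈ 44.6 km, y ≈ -49.1 km

Distance from S−P lag: d = Δt · v_P v_S / (v_P − v_S) = Δt · (5.69·3.99)/(5.69−3.99) ≈ 13.3548·Δt.
So d_S03 = 107.21, d_S04 = 93.84, d_S05 = 80.89 km.
Circle about each station: (x + 24.0)² + (y + 131.5)² = 107.21²; (x − 101.4)² + (y + 123.8)² = 93.84²; (x − 101.9)² + (y − 8.0)² = 80.89².
Subtracting the S03 equation from the S04 and S05 equations removes the quadratic terms:
250.8 x + 15.4 y = 10428.19
251.8 x + 279.0 y = -2469.85
Solving the 2×2 system: x ≈ 44.6, y ≈ -49.1 km.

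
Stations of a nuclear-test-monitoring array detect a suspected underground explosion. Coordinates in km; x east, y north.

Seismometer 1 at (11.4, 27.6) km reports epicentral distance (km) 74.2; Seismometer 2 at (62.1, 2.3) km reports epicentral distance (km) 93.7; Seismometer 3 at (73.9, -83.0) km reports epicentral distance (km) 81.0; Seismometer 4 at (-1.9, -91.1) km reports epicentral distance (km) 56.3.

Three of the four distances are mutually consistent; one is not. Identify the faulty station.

Seismometer 3

Solve using three stations at a time. Using Seismometer 1, Seismometer 2, Seismometer 4 (subtract circle equations pairwise → linear system) gives (x, y) ≈ (-22.2, -38.6).
Distances from that point to each station vs reported:
  Seismometer 1: calculated 74.2 vs reported 74.2 → residual 0.0 km
  Seismometer 2: calculated 93.7 vs reported 93.7 → residual 0.0 km
  Seismometer 3: calculated 105.9 vs reported 81.0 → residual 24.9 km
  Seismometer 4: calculated 56.3 vs reported 56.3 → residual 0.0 km
Seismometer 1, Seismometer 2, Seismometer 4 are mutually consistent (residuals ≈ 0); Seismometer 3 is off by 24.9 km.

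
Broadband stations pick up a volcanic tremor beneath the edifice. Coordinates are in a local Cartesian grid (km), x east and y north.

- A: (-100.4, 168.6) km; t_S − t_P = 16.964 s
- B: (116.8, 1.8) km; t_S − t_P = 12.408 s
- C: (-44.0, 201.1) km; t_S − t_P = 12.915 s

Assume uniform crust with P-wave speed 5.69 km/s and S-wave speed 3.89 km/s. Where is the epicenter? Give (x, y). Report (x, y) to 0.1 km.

x ≈ 107.7 km, y ≈ 154.1 km

Distance from S−P lag: d = Δt · v_P v_S / (v_P − v_S) = Δt · (5.69·3.89)/(5.69−3.89) ≈ 12.2967·Δt.
So d_A = 208.60, d_B = 152.58, d_C = 158.81 km.
Circle about each station: (x + 100.4)² + (y − 168.6)² = 208.60²; (x − 116.8)² + (y − 1.8)² = 152.58²; (x + 44.0)² + (y − 201.1)² = 158.81².
Subtracting pairs of circle equations eliminates x²+y² and gives linear equations (the radical axes):
434.4 x − 333.6 y = -4627.34
112.8 x + 65.0 y = 22164.43
Solving the 2×2 system: x ≈ 107.7, y ≈ 154.1 km.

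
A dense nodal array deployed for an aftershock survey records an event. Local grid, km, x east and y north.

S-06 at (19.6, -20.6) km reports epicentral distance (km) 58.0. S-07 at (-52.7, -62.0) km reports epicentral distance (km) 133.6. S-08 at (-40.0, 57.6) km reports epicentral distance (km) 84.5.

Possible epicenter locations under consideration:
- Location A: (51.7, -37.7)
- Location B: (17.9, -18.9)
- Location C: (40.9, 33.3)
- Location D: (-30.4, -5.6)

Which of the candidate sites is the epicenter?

For each candidate, compare |candidate − station| to the reported distance:
Location A: residuals S-06 21.6, S-07 26.4, S-08 47.8 → max 47.8 km
Location B: residuals S-06 55.6, S-07 50.9, S-08 11.4 → max 55.6 km
Location C: residuals S-06 0.0, S-07 0.0, S-08 0.0 → max 0.0 km
Location D: residuals S-06 5.8, S-07 73.0, S-08 20.6 → max 73.0 km
Only Location C has all residuals ≈ 0.

Location C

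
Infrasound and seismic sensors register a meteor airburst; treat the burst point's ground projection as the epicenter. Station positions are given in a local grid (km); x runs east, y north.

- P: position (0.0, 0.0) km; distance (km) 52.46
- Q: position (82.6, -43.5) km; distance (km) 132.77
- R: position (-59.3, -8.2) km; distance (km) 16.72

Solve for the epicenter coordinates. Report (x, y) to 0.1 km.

x ≈ -48.2 km, y ≈ -20.7 km

Circle about each station: x² + y² = 52.46²; (x − 82.6)² + (y + 43.5)² = 132.77²; (x + 59.3)² + (y + 8.2)² = 16.72².
Subtracting the P equation from the Q and R equations removes the quadratic terms:
165.2 x − 87.0 y = -6160.81
-118.6 x − 16.4 y = 6056.22
Solving the 2×2 system: x ≈ -48.2, y ≈ -20.7 km.
Check against P (with the unrounded x, y): √(x²+y²) = 52.46 ≈ 52.46 km. ✓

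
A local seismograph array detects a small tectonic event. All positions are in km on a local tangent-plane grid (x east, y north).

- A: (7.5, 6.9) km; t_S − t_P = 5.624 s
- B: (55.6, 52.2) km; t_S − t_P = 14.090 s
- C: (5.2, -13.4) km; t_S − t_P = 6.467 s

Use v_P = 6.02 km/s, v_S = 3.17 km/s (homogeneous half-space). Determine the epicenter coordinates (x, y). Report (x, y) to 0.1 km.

-29.8 km east, 12.1 km north

Distance from S−P lag: d = Δt · v_P v_S / (v_P − v_S) = Δt · (6.02·3.17)/(6.02−3.17) ≈ 6.6959·Δt.
So d_A = 37.66, d_B = 94.35, d_C = 43.30 km.
Circle about each station: (x − 7.5)² + (y − 6.9)² = 37.66²; (x − 55.6)² + (y − 52.2)² = 94.35²; (x − 5.2)² + (y + 13.4)² = 43.30².
Subtracting pairs of circle equations eliminates x²+y² and gives linear equations (the radical axes):
96.2 x + 90.6 y = -1771.31
-4.6 x − 40.6 y = -353.87
Solving the 2×2 system: x ≈ -29.8, y ≈ 12.1 km.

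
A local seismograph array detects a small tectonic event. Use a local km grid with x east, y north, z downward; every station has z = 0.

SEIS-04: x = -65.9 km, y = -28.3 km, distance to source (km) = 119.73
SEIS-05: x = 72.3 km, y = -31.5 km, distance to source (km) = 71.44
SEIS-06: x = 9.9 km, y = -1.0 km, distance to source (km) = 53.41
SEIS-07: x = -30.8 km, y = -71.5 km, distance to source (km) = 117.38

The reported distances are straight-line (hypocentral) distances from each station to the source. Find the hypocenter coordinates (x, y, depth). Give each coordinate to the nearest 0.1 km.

x ≈ 37.6 km, y ≈ 13.5 km, depth ≈ 43.3 km

Each station gives a sphere (x−x_i)² + (y−y_i)² + z² = d_i² (stations at z=0).
Subtracting the SEIS-04 sphere from SEIS-05 and SEIS-06: z² cancels, leaving linear equations in x and y:
276.4 x − 6.4 y = 10307.44
151.6 x + 54.6 y = 6437.95
Solving: x ≈ 37.604, y ≈ 13.501 km (keep extra digits for the depth step; rounded: 37.6, 13.5).
Then from the SEIS-04 sphere: z² = 119.73² − (x + 65.9)² − (y + 28.3)² with x = 37.604, y = 13.501, so z ≈ 43.300 ≈ 43.3 km.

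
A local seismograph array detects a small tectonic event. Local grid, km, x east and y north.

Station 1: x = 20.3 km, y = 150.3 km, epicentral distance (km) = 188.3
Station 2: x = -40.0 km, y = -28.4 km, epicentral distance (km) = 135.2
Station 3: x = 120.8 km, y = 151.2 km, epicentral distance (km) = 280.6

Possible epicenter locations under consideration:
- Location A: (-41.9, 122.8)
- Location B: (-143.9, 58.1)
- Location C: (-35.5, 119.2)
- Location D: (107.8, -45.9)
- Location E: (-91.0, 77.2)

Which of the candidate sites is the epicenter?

For each candidate, compare |candidate − station| to the reported distance:
Location A: residuals Station 1 120.3, Station 2 16.0, Station 3 115.4 → max 120.3 km
Location B: residuals Station 1 0.0, Station 2 0.0, Station 3 0.0 → max 0.0 km
Location C: residuals Station 1 124.4, Station 2 12.5, Station 3 121.1 → max 124.4 km
Location D: residuals Station 1 26.5, Station 2 13.6, Station 3 83.1 → max 83.1 km
Location E: residuals Station 1 55.1, Station 2 17.9, Station 3 56.2 → max 56.2 km
Only Location B has all residuals ≈ 0.

Location B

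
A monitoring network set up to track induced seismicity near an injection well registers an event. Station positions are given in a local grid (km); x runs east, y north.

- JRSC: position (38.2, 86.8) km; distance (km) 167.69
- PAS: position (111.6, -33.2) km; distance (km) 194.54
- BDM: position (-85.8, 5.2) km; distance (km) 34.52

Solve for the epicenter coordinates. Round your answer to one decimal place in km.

Circle about each station: (x − 38.2)² + (y − 86.8)² = 167.69²; (x − 111.6)² + (y + 33.2)² = 194.54²; (x + 85.8)² + (y − 5.2)² = 34.52².
Subtracting pairs of circle equations eliminates x²+y² and gives linear equations (the radical axes):
146.8 x − 240.0 y = -5162.56
-248.0 x − 163.2 y = 25323.51
Solving the 2×2 system: x ≈ -82.9, y ≈ -29.2 km.

(-82.9, -29.2)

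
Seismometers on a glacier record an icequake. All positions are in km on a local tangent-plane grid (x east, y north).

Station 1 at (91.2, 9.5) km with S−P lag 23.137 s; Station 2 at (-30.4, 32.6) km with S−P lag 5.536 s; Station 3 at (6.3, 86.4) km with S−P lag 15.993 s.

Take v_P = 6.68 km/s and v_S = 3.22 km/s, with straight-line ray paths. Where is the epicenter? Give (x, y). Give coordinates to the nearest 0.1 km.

x ≈ -52.6 km, y ≈ 6.3 km

Distance from S−P lag: d = Δt · v_P v_S / (v_P − v_S) = Δt · (6.68·3.22)/(6.68−3.22) ≈ 6.2166·Δt.
So d_Station 1 = 143.83, d_Station 2 = 34.42, d_Station 3 = 99.42 km.
Circle about each station: (x − 91.2)² + (y − 9.5)² = 143.83²; (x + 30.4)² + (y − 32.6)² = 34.42²; (x − 6.3)² + (y − 86.4)² = 99.42².
Subtracting the Station 1 equation from the Station 2 and Station 3 equations removes the quadratic terms:
-243.2 x + 46.2 y = 13081.56
-169.8 x + 153.8 y = 9899.69
Solving the 2×2 system: x ≈ -52.6, y ≈ 6.3 km.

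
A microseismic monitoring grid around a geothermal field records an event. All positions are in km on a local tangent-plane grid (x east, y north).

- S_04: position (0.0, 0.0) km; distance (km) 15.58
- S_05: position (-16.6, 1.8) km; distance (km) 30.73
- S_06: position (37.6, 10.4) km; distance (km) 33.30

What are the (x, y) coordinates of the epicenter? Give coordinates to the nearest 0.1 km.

(11.6, -10.4)

Circle about each station: x² + y² = 15.58²; (x + 16.6)² + (y − 1.8)² = 30.73²; (x − 37.6)² + (y − 10.4)² = 33.30².
Subtracting the S_04 equation from the S_05 and S_06 equations removes the quadratic terms:
-33.2 x + 3.6 y = -422.80
75.2 x + 20.8 y = 655.77
Solving the 2×2 system: x ≈ 11.6, y ≈ -10.4 km.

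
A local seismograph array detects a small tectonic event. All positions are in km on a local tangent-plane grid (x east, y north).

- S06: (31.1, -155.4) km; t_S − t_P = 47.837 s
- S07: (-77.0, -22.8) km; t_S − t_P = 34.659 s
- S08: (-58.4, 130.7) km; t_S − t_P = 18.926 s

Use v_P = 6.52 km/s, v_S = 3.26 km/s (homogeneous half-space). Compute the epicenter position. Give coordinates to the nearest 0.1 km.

Distance from S−P lag: d = Δt · v_P v_S / (v_P − v_S) = Δt · (6.52·3.26)/(6.52−3.26) ≈ 6.5200·Δt.
So d_S06 = 311.90, d_S07 = 225.98, d_S08 = 123.40 km.
Circle about each station: (x − 31.1)² + (y + 155.4)² = 311.90²; (x + 77.0)² + (y + 22.8)² = 225.98²; (x + 58.4)² + (y − 130.7)² = 123.40².
Subtracting the S06 equation from the S07 and S08 equations removes the quadratic terms:
-216.2 x + 265.2 y = 27547.12
-179.0 x + 572.2 y = 77430.73
Solving the 2×2 system: x ≈ 62.6, y ≈ 154.9 km.

62.6 km east, 154.9 km north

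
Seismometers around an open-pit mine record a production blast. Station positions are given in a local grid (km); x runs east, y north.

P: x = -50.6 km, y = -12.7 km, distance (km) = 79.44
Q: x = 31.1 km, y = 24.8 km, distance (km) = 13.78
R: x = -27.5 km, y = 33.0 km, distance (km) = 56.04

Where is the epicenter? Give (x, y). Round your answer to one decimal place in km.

Circle about each station: (x + 50.6)² + (y + 12.7)² = 79.44²; (x − 31.1)² + (y − 24.8)² = 13.78²; (x + 27.5)² + (y − 33.0)² = 56.04².
Subtracting the P equation from the Q and R equations removes the quadratic terms:
163.4 x + 75.0 y = 4981.43
46.2 x + 91.4 y = 2293.83
Solving the 2×2 system: x ≈ 24.7, y ≈ 12.6 km.
Check against P (with the unrounded x, y): √((x + 50.6)²+(y + 12.7)²) = 79.44 ≈ 79.44 km. ✓

(24.7, 12.6)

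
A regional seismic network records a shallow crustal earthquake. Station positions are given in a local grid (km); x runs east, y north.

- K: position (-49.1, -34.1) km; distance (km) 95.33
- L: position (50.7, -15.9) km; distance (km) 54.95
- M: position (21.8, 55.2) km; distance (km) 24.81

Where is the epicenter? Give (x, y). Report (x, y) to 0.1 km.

Circle about each station: (x + 49.1)² + (y + 34.1)² = 95.33²; (x − 50.7)² + (y + 15.9)² = 54.95²; (x − 21.8)² + (y − 55.2)² = 24.81².
Subtracting the K equation from the L and M equations removes the quadratic terms:
199.6 x + 36.4 y = 5317.99
141.8 x + 178.6 y = 8420.93
Solving the 2×2 system: x ≈ 21.1, y ≈ 30.4 km.

(21.1, 30.4)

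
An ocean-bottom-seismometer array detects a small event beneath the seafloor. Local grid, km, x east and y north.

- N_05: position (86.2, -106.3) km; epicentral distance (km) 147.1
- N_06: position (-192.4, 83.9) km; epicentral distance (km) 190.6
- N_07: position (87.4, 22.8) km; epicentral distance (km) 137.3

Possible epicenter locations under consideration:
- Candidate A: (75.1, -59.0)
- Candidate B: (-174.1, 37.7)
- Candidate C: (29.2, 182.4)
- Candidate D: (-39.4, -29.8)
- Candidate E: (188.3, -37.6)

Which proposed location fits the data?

Candidate D

For each candidate, compare |candidate − station| to the reported distance:
Candidate A: residuals N_05 98.5, N_06 112.7, N_07 54.6 → max 112.7 km
Candidate B: residuals N_05 150.4, N_06 140.9, N_07 124.6 → max 150.4 km
Candidate C: residuals N_05 147.2, N_06 51.9, N_07 32.6 → max 147.2 km
Candidate D: residuals N_05 0.0, N_06 0.0, N_07 0.0 → max 0.0 km
Candidate E: residuals N_05 24.0, N_06 209.0, N_07 19.7 → max 209.0 km
Only Candidate D has all residuals ≈ 0.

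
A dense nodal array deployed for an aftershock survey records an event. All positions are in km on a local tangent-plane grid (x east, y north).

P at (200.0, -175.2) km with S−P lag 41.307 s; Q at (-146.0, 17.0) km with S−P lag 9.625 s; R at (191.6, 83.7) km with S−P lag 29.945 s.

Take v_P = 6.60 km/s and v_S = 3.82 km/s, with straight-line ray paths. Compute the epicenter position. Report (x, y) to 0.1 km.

x ≈ -79.8 km, y ≈ 73.9 km

Distance from S−P lag: d = Δt · v_P v_S / (v_P − v_S) = Δt · (6.60·3.82)/(6.60−3.82) ≈ 9.0691·Δt.
So d_P = 374.62, d_Q = 87.29, d_R = 271.57 km.
Circle about each station: (x − 200.0)² + (y + 175.2)² = 374.62²; (x + 146.0)² + (y − 17.0)² = 87.29²; (x − 191.6)² + (y − 83.7)² = 271.57².
Subtracting pairs of circle equations eliminates x²+y² and gives linear equations (the radical axes):
-692.0 x + 384.4 y = 83630.56
-16.8 x + 517.8 y = 39611.09
Solving the 2×2 system: x ≈ -79.8, y ≈ 73.9 km.
Check against P (with the unrounded x, y): √((x − 200.0)²+(y + 175.2)²) = 374.62 ≈ 374.62 km. ✓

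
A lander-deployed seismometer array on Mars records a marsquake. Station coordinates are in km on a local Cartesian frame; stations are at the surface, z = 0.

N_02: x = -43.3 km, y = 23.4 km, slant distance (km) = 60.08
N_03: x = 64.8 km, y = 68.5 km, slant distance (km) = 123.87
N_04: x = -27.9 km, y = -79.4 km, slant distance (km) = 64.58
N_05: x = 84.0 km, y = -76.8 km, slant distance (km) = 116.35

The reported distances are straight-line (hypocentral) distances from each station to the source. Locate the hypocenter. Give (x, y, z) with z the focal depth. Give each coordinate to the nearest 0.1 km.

Each station gives a sphere (x−x_i)² + (y−y_i)² + z² = d_i² (stations at z=0).
Subtracting the N_02 sphere from N_03 and N_04: z² cancels, leaving linear equations in x and y:
216.2 x + 90.2 y = -5265.33
30.8 x − 205.6 y = 4099.35
Solving: x ≈ -15.092, y ≈ -22.199 km (keep extra digits for the depth step; rounded: -15.1, -22.2).
Then from the N_02 sphere: z² = 60.08² − (x + 43.3)² − (y − 23.4)² with x = -15.092, y = -22.199, so z ≈ 27.104 ≈ 27.1 km.

(-15.1, -22.2, 27.1)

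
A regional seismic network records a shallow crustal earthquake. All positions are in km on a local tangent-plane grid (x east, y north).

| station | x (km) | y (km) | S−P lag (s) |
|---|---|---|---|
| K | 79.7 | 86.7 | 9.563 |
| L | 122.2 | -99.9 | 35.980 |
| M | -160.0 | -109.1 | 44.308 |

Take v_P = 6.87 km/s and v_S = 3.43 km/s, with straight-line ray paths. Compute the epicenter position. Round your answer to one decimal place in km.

Distance from S−P lag: d = Δt · v_P v_S / (v_P − v_S) = Δt · (6.87·3.43)/(6.87−3.43) ≈ 6.8500·Δt.
So d_K = 65.51, d_L = 246.46, d_M = 303.51 km.
Circle about each station: (x − 79.7)² + (y − 86.7)² = 65.51²; (x − 122.2)² + (y + 99.9)² = 246.46²; (x + 160.0)² + (y + 109.1)² = 303.51².
Subtracting the K equation from the L and M equations removes the quadratic terms:
85.0 x − 373.2 y = -45407.10
-479.4 x − 391.6 y = -64192.93
Solving the 2×2 system: x ≈ 29.1, y ≈ 128.3 km.
Check against K (with the unrounded x, y): √((x − 79.7)²+(y − 86.7)²) = 65.50 ≈ 65.51 km. ✓

29.1 km east, 128.3 km north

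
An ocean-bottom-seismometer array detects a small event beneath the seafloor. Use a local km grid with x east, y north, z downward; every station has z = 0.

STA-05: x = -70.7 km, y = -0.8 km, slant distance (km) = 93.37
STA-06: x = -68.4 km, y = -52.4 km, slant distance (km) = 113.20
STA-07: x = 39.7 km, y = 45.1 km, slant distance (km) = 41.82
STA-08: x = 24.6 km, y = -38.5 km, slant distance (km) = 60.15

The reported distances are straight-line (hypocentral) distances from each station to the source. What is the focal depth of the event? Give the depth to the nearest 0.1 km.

depth ≈ 22.3 km

Each station gives a sphere (x−x_i)² + (y−y_i)² + z² = d_i² (stations at z=0).
Subtracting the STA-05 sphere from STA-06 and STA-07: z² cancels, leaving linear equations in x and y:
4.6 x − 103.2 y = -1671.09
220.8 x + 91.8 y = 5580.01
Solving: x ≈ 18.202, y ≈ 17.004 km (keep extra digits for the depth step; rounded: 18.2, 17.0).
Then from the STA-05 sphere: z² = 93.37² − (x + 70.7)² − (y + 0.8)² with x = 18.202, y = 17.004, so z ≈ 22.303 ≈ 22.3 km.
Check against STA-08 (with the unrounded solution): distance 60.16 ≈ 60.15 km. ✓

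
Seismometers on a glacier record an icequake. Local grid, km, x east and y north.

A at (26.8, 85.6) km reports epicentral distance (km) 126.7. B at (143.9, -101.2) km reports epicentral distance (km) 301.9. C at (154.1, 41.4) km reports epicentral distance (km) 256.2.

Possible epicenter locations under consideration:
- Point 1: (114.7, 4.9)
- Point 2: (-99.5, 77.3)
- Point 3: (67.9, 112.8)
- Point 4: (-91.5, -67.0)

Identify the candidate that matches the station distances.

For each candidate, compare |candidate − station| to the reported distance:
Point 1: residuals A 7.4, B 191.9, C 202.5 → max 202.5 km
Point 2: residuals A 0.1, B 0.1, C 0.1 → max 0.1 km
Point 3: residuals A 77.4, B 74.8, C 144.3 → max 144.3 km
Point 4: residuals A 66.4, B 64.0, C 12.3 → max 66.4 km
Only Point 2 has all residuals ≈ 0.

Point 2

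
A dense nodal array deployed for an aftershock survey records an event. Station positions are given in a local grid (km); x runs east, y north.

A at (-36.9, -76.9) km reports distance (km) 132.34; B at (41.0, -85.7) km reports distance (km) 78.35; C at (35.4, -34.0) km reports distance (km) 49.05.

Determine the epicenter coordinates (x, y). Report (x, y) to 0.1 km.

(82.1, -19.0)

Circle about each station: (x + 36.9)² + (y + 76.9)² = 132.34²; (x − 41.0)² + (y + 85.7)² = 78.35²; (x − 35.4)² + (y + 34.0)² = 49.05².
Subtracting pairs of circle equations eliminates x²+y² and gives linear equations (the radical axes):
155.8 x − 17.6 y = 13125.42
144.6 x + 85.8 y = 10241.91
Solving the 2×2 system: x ≈ 82.1, y ≈ -19.0 km.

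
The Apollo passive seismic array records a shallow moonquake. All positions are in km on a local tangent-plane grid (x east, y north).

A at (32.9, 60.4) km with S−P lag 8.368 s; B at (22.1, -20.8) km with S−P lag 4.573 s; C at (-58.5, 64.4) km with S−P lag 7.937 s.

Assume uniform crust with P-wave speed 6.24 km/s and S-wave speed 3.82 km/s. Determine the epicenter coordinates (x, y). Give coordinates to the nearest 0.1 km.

Distance from S−P lag: d = Δt · v_P v_S / (v_P − v_S) = Δt · (6.24·3.82)/(6.24−3.82) ≈ 9.8499·Δt.
So d_A = 82.42, d_B = 45.04, d_C = 78.18 km.
Circle about each station: (x − 32.9)² + (y − 60.4)² = 82.42²; (x − 22.1)² + (y + 20.8)² = 45.04²; (x + 58.5)² + (y − 64.4)² = 78.18².
Subtracting the A equation from the B and C equations removes the quadratic terms:
-21.6 x − 162.4 y = 954.93
-182.8 x + 8.0 y = 3519.98
Solving the 2×2 system: x ≈ -19.4, y ≈ -3.3 km.

-19.4 km east, -3.3 km north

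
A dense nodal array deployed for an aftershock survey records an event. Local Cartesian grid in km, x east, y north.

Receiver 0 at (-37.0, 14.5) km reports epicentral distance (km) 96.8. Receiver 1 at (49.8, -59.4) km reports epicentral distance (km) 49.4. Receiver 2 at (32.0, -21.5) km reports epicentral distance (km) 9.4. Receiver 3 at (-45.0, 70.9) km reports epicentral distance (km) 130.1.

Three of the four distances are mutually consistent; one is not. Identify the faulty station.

Receiver 2

Solve using three stations at a time. Using Receiver 0, Receiver 1, Receiver 3 (subtract circle equations pairwise → linear system) gives (x, y) ≈ (56.5, -10.4).
Distances from that point to each station vs reported:
  Receiver 0: calculated 96.8 vs reported 96.8 → residual 0.0 km
  Receiver 1: calculated 49.4 vs reported 49.4 → residual 0.0 km
  Receiver 2: calculated 26.9 vs reported 9.4 → residual 17.5 km
  Receiver 3: calculated 130.1 vs reported 130.1 → residual 0.0 km
Receiver 0, Receiver 1, Receiver 3 are mutually consistent (residuals ≈ 0); Receiver 2 is off by 17.5 km.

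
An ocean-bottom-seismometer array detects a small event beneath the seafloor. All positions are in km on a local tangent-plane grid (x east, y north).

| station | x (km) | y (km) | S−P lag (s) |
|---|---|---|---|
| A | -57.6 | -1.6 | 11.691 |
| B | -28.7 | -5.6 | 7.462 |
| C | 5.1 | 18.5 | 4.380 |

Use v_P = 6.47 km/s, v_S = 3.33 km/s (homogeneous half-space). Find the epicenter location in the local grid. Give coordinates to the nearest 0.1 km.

Distance from S−P lag: d = Δt · v_P v_S / (v_P − v_S) = Δt · (6.47·3.33)/(6.47−3.33) ≈ 6.8615·Δt.
So d_A = 80.22, d_B = 51.20, d_C = 30.05 km.
Circle about each station: (x + 57.6)² + (y + 1.6)² = 80.22²; (x + 28.7)² + (y + 5.6)² = 51.20²; (x − 5.1)² + (y − 18.5)² = 30.05².
Subtracting the A equation from the B and C equations removes the quadratic terms:
57.8 x − 8.0 y = 1348.54
125.4 x + 40.2 y = 2580.19
Solving the 2×2 system: x ≈ 22.5, y ≈ -6.0 km.

x ≈ 22.5 km, y ≈ -6.0 km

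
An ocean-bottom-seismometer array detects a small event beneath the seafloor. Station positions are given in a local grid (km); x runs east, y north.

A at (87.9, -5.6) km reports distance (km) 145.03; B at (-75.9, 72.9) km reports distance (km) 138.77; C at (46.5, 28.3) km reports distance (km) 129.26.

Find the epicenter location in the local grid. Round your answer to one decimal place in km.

-45.5 km east, -62.5 km north

Circle about each station: (x − 87.9)² + (y + 5.6)² = 145.03²; (x + 75.9)² + (y − 72.9)² = 138.77²; (x − 46.5)² + (y − 28.3)² = 129.26².
Subtracting the A equation from the B and C equations removes the quadratic terms:
-327.6 x + 157.0 y = 5094.04
-82.8 x + 67.8 y = -469.08
Solving the 2×2 system: x ≈ -45.5, y ≈ -62.5 km.
Check against A (with the unrounded x, y): √((x − 87.9)²+(y + 5.6)²) = 145.01 ≈ 145.03 km. ✓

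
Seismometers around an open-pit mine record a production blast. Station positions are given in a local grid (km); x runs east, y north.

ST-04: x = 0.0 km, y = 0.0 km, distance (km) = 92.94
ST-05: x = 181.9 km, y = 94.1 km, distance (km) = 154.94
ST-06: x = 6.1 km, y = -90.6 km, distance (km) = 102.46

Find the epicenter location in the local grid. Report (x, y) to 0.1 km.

88.2 km east, -29.3 km north

Circle about each station: x² + y² = 92.94²; (x − 181.9)² + (y − 94.1)² = 154.94²; (x − 6.1)² + (y + 90.6)² = 102.46².
Subtracting pairs of circle equations eliminates x²+y² and gives linear equations (the radical axes):
363.8 x + 188.2 y = 26573.86
12.2 x − 181.2 y = 6385.36
Solving the 2×2 system: x ≈ 88.2, y ≈ -29.3 km.
Check against ST-04 (with the unrounded x, y): √(x²+y²) = 92.94 ≈ 92.94 km. ✓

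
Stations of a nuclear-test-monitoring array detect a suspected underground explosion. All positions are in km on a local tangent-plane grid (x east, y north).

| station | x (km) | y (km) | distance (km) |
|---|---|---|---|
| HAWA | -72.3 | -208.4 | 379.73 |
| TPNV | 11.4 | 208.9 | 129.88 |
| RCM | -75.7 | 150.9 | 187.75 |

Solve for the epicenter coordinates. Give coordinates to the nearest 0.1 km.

Circle about each station: (x + 72.3)² + (y + 208.4)² = 379.73²; (x − 11.4)² + (y − 208.9)² = 129.88²; (x + 75.7)² + (y − 150.9)² = 187.75².
Subtracting pairs of circle equations eliminates x²+y² and gives linear equations (the radical axes):
167.4 x + 834.6 y = 122437.38
-6.8 x + 718.6 y = 88788.26
Solving the 2×2 system: x ≈ 110.2, y ≈ 124.6 km.

x ≈ 110.2 km, y ≈ 124.6 km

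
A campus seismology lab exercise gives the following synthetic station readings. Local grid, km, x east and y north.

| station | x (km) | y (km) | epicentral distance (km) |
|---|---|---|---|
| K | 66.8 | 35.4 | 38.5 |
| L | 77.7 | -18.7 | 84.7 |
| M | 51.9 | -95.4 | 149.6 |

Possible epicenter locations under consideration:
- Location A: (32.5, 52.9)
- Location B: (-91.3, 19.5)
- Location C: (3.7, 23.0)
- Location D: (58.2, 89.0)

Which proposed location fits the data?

Location A

For each candidate, compare |candidate − station| to the reported distance:
Location A: residuals K 0.0, L 0.0, M 0.0 → max 0.0 km
Location B: residuals K 120.4, L 88.6, M 34.0 → max 120.4 km
Location C: residuals K 25.8, L 0.2, M 21.8 → max 25.8 km
Location D: residuals K 15.8, L 24.8, M 34.9 → max 34.9 km
Only Location A has all residuals ≈ 0.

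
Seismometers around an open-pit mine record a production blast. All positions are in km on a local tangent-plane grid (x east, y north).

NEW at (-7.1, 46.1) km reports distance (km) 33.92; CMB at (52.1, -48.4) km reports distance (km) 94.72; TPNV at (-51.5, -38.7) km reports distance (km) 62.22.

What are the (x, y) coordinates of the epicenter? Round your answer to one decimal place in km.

x ≈ -18.9 km, y ≈ 14.3 km

Circle about each station: (x + 7.1)² + (y − 46.1)² = 33.92²; (x − 52.1)² + (y + 48.4)² = 94.72²; (x + 51.5)² + (y + 38.7)² = 62.22².
Subtracting the NEW equation from the CMB and TPNV equations removes the quadratic terms:
118.4 x − 189.0 y = -4939.96
-88.8 x − 169.6 y = -746.44
Solving the 2×2 system: x ≈ -18.9, y ≈ 14.3 km.
Check against NEW (with the unrounded x, y): √((x + 7.1)²+(y − 46.1)²) = 33.92 ≈ 33.92 km. ✓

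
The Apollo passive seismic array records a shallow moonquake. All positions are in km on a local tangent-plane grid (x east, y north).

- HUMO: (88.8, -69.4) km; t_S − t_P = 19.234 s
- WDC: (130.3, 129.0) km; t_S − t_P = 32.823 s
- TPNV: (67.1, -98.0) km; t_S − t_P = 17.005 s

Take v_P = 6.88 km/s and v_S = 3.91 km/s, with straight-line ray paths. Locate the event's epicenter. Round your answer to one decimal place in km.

Distance from S−P lag: d = Δt · v_P v_S / (v_P − v_S) = Δt · (6.88·3.91)/(6.88−3.91) ≈ 9.0575·Δt.
So d_HUMO = 174.21, d_WDC = 297.29, d_TPNV = 154.02 km.
Circle about each station: (x − 88.8)² + (y + 69.4)² = 174.21²; (x − 130.3)² + (y − 129.0)² = 297.29²; (x − 67.1)² + (y + 98.0)² = 154.02².
Subtracting the HUMO equation from the WDC and TPNV equations removes the quadratic terms:
83.0 x + 396.8 y = -37114.93
-43.4 x − 57.2 y = 8031.57
Solving the 2×2 system: x ≈ -85.3, y ≈ -75.7 km.

(-85.3, -75.7)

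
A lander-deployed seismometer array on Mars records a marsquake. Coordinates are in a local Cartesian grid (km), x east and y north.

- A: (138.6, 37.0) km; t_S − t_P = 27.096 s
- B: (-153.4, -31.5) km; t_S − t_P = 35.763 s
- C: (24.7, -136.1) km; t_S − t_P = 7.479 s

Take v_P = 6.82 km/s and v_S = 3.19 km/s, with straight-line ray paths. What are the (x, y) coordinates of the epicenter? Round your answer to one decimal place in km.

Distance from S−P lag: d = Δt · v_P v_S / (v_P − v_S) = Δt · (6.82·3.19)/(6.82−3.19) ≈ 5.9933·Δt.
So d_A = 162.40, d_B = 214.34, d_C = 44.82 km.
Circle about each station: (x − 138.6)² + (y − 37.0)² = 162.40²; (x + 153.4)² + (y + 31.5)² = 214.34²; (x − 24.7)² + (y + 136.1)² = 44.82².
Subtracting pairs of circle equations eliminates x²+y² and gives linear equations (the radical axes):
-584.0 x − 137.0 y = -15623.03
-227.8 x − 346.2 y = 22919.27
Solving the 2×2 system: x ≈ 50.0, y ≈ -99.1 km.

50.0 km east, -99.1 km north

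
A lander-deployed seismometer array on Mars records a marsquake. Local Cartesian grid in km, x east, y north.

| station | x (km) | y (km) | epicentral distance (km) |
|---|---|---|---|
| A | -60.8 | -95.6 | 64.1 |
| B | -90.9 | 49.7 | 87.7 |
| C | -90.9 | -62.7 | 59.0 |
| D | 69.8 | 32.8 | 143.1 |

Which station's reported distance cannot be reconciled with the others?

Solve using three stations at a time. Using A, B, D (subtract circle equations pairwise → linear system) gives (x, y) ≈ (-58.0, -31.6).
Distances from that point to each station vs reported:
  A: calculated 64.1 vs reported 64.1 → residual 0.0 km
  B: calculated 87.7 vs reported 87.7 → residual 0.0 km
  C: calculated 45.3 vs reported 59.0 → residual 13.7 km
  D: calculated 143.1 vs reported 143.1 → residual 0.0 km
A, B, D are mutually consistent (residuals ≈ 0); C is off by 13.7 km.

C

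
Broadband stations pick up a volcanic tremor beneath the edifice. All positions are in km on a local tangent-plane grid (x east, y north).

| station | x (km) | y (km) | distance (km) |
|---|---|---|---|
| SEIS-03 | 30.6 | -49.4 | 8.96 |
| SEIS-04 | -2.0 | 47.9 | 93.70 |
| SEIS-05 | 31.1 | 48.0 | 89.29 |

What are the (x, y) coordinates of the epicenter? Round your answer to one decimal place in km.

27.0 km east, -41.2 km north

Circle about each station: (x − 30.6)² + (y + 49.4)² = 8.96²; (x + 2.0)² + (y − 47.9)² = 93.70²; (x − 31.1)² + (y − 48.0)² = 89.29².
Subtracting pairs of circle equations eliminates x²+y² and gives linear equations (the radical axes):
-65.2 x + 194.6 y = -9777.72
1.0 x + 194.8 y = -7997.93
Solving the 2×2 system: x ≈ 27.0, y ≈ -41.2 km.
Check against SEIS-03 (with the unrounded x, y): √((x − 30.6)²+(y + 49.4)²) = 8.96 ≈ 8.96 km. ✓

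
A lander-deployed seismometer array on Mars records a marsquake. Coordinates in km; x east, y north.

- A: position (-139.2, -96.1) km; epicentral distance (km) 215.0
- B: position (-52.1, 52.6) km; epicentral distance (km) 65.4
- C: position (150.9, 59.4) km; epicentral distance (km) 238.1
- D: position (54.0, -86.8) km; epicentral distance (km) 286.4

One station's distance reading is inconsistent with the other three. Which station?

D

Solve using three stations at a time. Using A, B, C (subtract circle equations pairwise → linear system) gives (x, y) ≈ (-81.5, 111.0).
Distances from that point to each station vs reported:
  A: calculated 215.0 vs reported 215.0 → residual 0.0 km
  B: calculated 65.4 vs reported 65.4 → residual 0.0 km
  C: calculated 238.1 vs reported 238.1 → residual 0.0 km
  D: calculated 239.8 vs reported 286.4 → residual 46.6 km
A, B, C are mutually consistent (residuals ≈ 0); D is off by 46.6 km.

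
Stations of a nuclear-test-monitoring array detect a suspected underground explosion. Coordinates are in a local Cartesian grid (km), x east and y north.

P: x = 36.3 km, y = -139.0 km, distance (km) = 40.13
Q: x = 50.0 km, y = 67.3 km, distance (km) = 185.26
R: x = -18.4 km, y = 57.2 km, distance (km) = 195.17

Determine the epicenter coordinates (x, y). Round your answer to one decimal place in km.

(69.8, -116.9)

Circle about each station: (x − 36.3)² + (y + 139.0)² = 40.13²; (x − 50.0)² + (y − 67.3)² = 185.26²; (x + 18.4)² + (y − 57.2)² = 195.17².
Subtracting the P equation from the Q and R equations removes the quadratic terms:
27.4 x + 412.6 y = -46320.25
-109.4 x + 392.4 y = -53509.20
Solving the 2×2 system: x ≈ 69.8, y ≈ -116.9 km.
Check against P (with the unrounded x, y): √((x − 36.3)²+(y + 139.0)²) = 40.14 ≈ 40.13 km. ✓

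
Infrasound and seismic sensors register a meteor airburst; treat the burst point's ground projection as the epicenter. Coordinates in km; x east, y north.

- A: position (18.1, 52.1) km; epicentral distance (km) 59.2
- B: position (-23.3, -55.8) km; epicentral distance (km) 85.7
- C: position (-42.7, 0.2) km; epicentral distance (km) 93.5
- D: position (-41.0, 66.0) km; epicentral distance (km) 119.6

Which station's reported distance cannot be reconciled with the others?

A

Solve using three stations at a time. Using B, C, D (subtract circle equations pairwise → linear system) gives (x, y) ≈ (50.0, -11.5).
Distances from that point to each station vs reported:
  A: calculated 71.2 vs reported 59.2 → residual 12.0 km
  B: calculated 85.6 vs reported 85.7 → residual 0.1 km
  C: calculated 93.4 vs reported 93.5 → residual 0.1 km
  D: calculated 119.5 vs reported 119.6 → residual 0.1 km
B, C, D are mutually consistent (residuals ≈ 0); A is off by 12.0 km.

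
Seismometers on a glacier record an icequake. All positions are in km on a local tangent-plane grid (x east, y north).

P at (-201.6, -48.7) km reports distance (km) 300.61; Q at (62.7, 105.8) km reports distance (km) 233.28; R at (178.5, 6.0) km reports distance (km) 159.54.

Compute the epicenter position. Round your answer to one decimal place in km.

(88.9, -126.0)

Circle about each station: (x + 201.6)² + (y + 48.7)² = 300.61²; (x − 62.7)² + (y − 105.8)² = 233.28²; (x − 178.5)² + (y − 6.0)² = 159.54².
Subtracting pairs of circle equations eliminates x²+y² and gives linear equations (the radical axes):
528.6 x + 309.0 y = 8057.49
760.2 x + 109.4 y = 53797.36
Solving the 2×2 system: x ≈ 88.9, y ≈ -126.0 km.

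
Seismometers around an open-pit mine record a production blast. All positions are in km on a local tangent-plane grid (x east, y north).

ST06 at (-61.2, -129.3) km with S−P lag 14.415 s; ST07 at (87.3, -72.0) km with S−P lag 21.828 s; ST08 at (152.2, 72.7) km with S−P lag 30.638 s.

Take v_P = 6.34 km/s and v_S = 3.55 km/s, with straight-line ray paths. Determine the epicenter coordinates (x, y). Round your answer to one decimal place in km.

Distance from S−P lag: d = Δt · v_P v_S / (v_P − v_S) = Δt · (6.34·3.55)/(6.34−3.55) ≈ 8.0670·Δt.
So d_ST06 = 116.29, d_ST07 = 176.09, d_ST08 = 247.16 km.
Circle about each station: (x + 61.2)² + (y + 129.3)² = 116.29²; (x − 87.3)² + (y + 72.0)² = 176.09²; (x − 152.2)² + (y − 72.7)² = 247.16².
Subtracting pairs of circle equations eliminates x²+y² and gives linear equations (the radical axes):
297.0 x + 114.6 y = -25142.96
426.8 x + 404.0 y = -39578.50
Solving the 2×2 system: x ≈ -79.1, y ≈ -14.4 km.
Check against ST06 (with the unrounded x, y): √((x + 61.2)²+(y + 129.3)²) = 116.28 ≈ 116.29 km. ✓

-79.1 km east, -14.4 km north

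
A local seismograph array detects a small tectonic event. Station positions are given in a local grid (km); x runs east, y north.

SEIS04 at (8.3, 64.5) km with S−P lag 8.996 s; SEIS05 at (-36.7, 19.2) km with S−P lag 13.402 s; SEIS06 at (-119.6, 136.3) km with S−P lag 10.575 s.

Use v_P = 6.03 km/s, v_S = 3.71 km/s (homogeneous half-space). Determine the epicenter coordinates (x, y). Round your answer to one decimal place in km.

x ≈ -18.2 km, y ≈ 147.1 km

Distance from S−P lag: d = Δt · v_P v_S / (v_P − v_S) = Δt · (6.03·3.71)/(6.03−3.71) ≈ 9.6428·Δt.
So d_SEIS04 = 86.75, d_SEIS05 = 129.23, d_SEIS06 = 101.97 km.
Circle about each station: (x − 8.3)² + (y − 64.5)² = 86.75²; (x + 36.7)² + (y − 19.2)² = 129.23²; (x + 119.6)² + (y − 136.3)² = 101.97².
Subtracting the SEIS04 equation from the SEIS05 and SEIS06 equations removes the quadratic terms:
-90.0 x − 90.6 y = -11688.44
-255.8 x + 143.6 y = 25780.39
Solving the 2×2 system: x ≈ -18.2, y ≈ 147.1 km.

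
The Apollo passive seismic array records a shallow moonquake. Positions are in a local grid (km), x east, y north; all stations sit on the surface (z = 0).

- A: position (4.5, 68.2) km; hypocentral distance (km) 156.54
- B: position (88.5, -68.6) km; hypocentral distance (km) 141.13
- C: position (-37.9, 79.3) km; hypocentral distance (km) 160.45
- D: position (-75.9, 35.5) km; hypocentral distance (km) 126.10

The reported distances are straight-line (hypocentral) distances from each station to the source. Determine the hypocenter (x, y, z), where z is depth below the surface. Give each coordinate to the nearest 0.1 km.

Each station gives a sphere (x−x_i)² + (y−y_i)² + z² = d_i² (stations at z=0).
Subtracting the A sphere from B and C: z² cancels, leaving linear equations in x and y:
168.0 x − 273.6 y = 12453.81
-84.8 x + 22.2 y = 1813.98
Solving: x ≈ -39.687, y ≈ -69.888 km (keep extra digits for the depth step; rounded: -39.7, -69.9).
Then from the A sphere: z² = 156.54² − (x − 4.5)² − (y − 68.2)² with x = -39.687, y = -69.888, so z ≈ 59.025 ≈ 59.0 km.
Check against D (with the unrounded solution): distance 126.10 ≈ 126.10 km. ✓

(-39.7, -69.9, 59.0)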